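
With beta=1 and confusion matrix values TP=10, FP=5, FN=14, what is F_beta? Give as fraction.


P = TP/(TP+FP) = 10/15 = 2/3
R = TP/(TP+FN) = 10/24 = 5/12
beta^2 = 1^2 = 1
(1 + beta^2) = 2
Numerator = (1+beta^2)*P*R = 5/9
Denominator = beta^2*P + R = 2/3 + 5/12 = 13/12
F_beta = 20/39

20/39


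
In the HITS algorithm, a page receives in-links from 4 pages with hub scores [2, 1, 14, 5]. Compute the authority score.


Authority = sum of hub scores of in-linkers
In-link 1: hub score = 2
In-link 2: hub score = 1
In-link 3: hub score = 14
In-link 4: hub score = 5
Authority = 2 + 1 + 14 + 5 = 22

22


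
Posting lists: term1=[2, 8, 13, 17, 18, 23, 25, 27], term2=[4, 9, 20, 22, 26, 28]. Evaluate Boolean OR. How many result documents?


Boolean OR: find union of posting lists
term1 docs: [2, 8, 13, 17, 18, 23, 25, 27]
term2 docs: [4, 9, 20, 22, 26, 28]
Union: [2, 4, 8, 9, 13, 17, 18, 20, 22, 23, 25, 26, 27, 28]
|union| = 14

14


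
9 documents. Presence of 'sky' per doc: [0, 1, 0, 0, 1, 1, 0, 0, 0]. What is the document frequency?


Checking each document for 'sky':
Doc 1: absent
Doc 2: present
Doc 3: absent
Doc 4: absent
Doc 5: present
Doc 6: present
Doc 7: absent
Doc 8: absent
Doc 9: absent
df = sum of presences = 0 + 1 + 0 + 0 + 1 + 1 + 0 + 0 + 0 = 3

3


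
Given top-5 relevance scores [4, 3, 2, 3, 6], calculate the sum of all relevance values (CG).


Cumulative Gain = sum of relevance scores
Position 1: rel=4, running sum=4
Position 2: rel=3, running sum=7
Position 3: rel=2, running sum=9
Position 4: rel=3, running sum=12
Position 5: rel=6, running sum=18
CG = 18

18


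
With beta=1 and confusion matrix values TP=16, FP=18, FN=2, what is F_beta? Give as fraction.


P = TP/(TP+FP) = 16/34 = 8/17
R = TP/(TP+FN) = 16/18 = 8/9
beta^2 = 1^2 = 1
(1 + beta^2) = 2
Numerator = (1+beta^2)*P*R = 128/153
Denominator = beta^2*P + R = 8/17 + 8/9 = 208/153
F_beta = 8/13

8/13


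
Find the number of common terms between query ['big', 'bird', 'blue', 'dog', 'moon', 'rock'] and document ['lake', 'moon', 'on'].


Query terms: ['big', 'bird', 'blue', 'dog', 'moon', 'rock']
Document terms: ['lake', 'moon', 'on']
Common terms: ['moon']
Overlap count = 1

1


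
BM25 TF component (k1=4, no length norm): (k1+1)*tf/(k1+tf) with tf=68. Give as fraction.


BM25 TF component = (k1+1)*tf / (k1+tf)
k1 = 4, tf = 68
Numerator = (4+1)*68 = 340
Denominator = 4 + 68 = 72
= 340/72 = 85/18

85/18


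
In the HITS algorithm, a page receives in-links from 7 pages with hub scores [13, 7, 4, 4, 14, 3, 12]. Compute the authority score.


Authority = sum of hub scores of in-linkers
In-link 1: hub score = 13
In-link 2: hub score = 7
In-link 3: hub score = 4
In-link 4: hub score = 4
In-link 5: hub score = 14
In-link 6: hub score = 3
In-link 7: hub score = 12
Authority = 13 + 7 + 4 + 4 + 14 + 3 + 12 = 57

57


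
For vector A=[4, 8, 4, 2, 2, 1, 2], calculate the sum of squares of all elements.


|A|^2 = sum of squared components
A[0]^2 = 4^2 = 16
A[1]^2 = 8^2 = 64
A[2]^2 = 4^2 = 16
A[3]^2 = 2^2 = 4
A[4]^2 = 2^2 = 4
A[5]^2 = 1^2 = 1
A[6]^2 = 2^2 = 4
Sum = 16 + 64 + 16 + 4 + 4 + 1 + 4 = 109

109


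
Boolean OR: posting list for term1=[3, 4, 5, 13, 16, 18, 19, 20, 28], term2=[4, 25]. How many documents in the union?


Boolean OR: find union of posting lists
term1 docs: [3, 4, 5, 13, 16, 18, 19, 20, 28]
term2 docs: [4, 25]
Union: [3, 4, 5, 13, 16, 18, 19, 20, 25, 28]
|union| = 10

10


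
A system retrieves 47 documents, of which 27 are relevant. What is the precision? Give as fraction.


Precision = relevant_retrieved / total_retrieved
= 27 / 47
= 27 / (27 + 20)
= 27/47

27/47


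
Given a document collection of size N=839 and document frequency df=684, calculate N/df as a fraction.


IDF ratio = N / df
= 839 / 684
= 839/684

839/684


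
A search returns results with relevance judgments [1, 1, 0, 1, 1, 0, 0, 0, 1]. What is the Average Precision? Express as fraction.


Computing P@k for each relevant position:
Position 1: relevant, P@1 = 1/1 = 1
Position 2: relevant, P@2 = 2/2 = 1
Position 3: not relevant
Position 4: relevant, P@4 = 3/4 = 3/4
Position 5: relevant, P@5 = 4/5 = 4/5
Position 6: not relevant
Position 7: not relevant
Position 8: not relevant
Position 9: relevant, P@9 = 5/9 = 5/9
Sum of P@k = 1 + 1 + 3/4 + 4/5 + 5/9 = 739/180
AP = 739/180 / 5 = 739/900

739/900


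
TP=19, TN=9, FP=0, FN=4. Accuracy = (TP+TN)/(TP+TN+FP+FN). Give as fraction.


Accuracy = (TP + TN) / (TP + TN + FP + FN)
TP + TN = 19 + 9 = 28
Total = 19 + 9 + 0 + 4 = 32
Accuracy = 28 / 32 = 7/8

7/8


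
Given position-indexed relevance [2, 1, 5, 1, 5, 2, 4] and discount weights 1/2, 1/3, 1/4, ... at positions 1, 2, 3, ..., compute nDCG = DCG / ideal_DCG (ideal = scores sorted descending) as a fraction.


Position discount weights w_i = 1/(i+1) for i=1..7:
Weights = [1/2, 1/3, 1/4, 1/5, 1/6, 1/7, 1/8]
Actual relevance: [2, 1, 5, 1, 5, 2, 4]
DCG = 2/2 + 1/3 + 5/4 + 1/5 + 5/6 + 2/7 + 4/8 = 1849/420
Ideal relevance (sorted desc): [5, 5, 4, 2, 2, 1, 1]
Ideal DCG = 5/2 + 5/3 + 4/4 + 2/5 + 2/6 + 1/7 + 1/8 = 1727/280
nDCG = DCG / ideal_DCG = 1849/420 / 1727/280 = 3698/5181

3698/5181


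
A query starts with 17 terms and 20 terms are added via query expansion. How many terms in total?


Original terms: 17
Expansion terms: 20
Total = 17 + 20 = 37

37


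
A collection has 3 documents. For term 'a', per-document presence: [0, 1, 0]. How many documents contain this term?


Checking each document for 'a':
Doc 1: absent
Doc 2: present
Doc 3: absent
df = sum of presences = 0 + 1 + 0 = 1

1


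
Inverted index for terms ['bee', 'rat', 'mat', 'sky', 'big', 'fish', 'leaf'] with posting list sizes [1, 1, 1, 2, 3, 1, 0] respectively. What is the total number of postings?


Summing posting list sizes:
'bee': 1 postings
'rat': 1 postings
'mat': 1 postings
'sky': 2 postings
'big': 3 postings
'fish': 1 postings
'leaf': 0 postings
Total = 1 + 1 + 1 + 2 + 3 + 1 + 0 = 9

9


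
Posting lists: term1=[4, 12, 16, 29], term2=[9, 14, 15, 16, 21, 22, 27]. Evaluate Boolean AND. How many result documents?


Boolean AND: find intersection of posting lists
term1 docs: [4, 12, 16, 29]
term2 docs: [9, 14, 15, 16, 21, 22, 27]
Intersection: [16]
|intersection| = 1

1


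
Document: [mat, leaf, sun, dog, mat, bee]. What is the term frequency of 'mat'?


Document has 6 words
Scanning for 'mat':
Found at positions: [0, 4]
Count = 2

2


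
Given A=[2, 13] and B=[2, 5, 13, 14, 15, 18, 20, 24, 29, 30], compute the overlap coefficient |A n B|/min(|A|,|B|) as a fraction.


A intersect B = [2, 13]
|A intersect B| = 2
min(|A|, |B|) = min(2, 10) = 2
Overlap = 2 / 2 = 1

1


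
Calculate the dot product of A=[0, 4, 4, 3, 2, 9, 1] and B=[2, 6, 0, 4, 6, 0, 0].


Dot product = sum of element-wise products
A[0]*B[0] = 0*2 = 0
A[1]*B[1] = 4*6 = 24
A[2]*B[2] = 4*0 = 0
A[3]*B[3] = 3*4 = 12
A[4]*B[4] = 2*6 = 12
A[5]*B[5] = 9*0 = 0
A[6]*B[6] = 1*0 = 0
Sum = 0 + 24 + 0 + 12 + 12 + 0 + 0 = 48

48


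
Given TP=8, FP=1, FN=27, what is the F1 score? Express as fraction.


F1 = 2 * P * R / (P + R)
P = TP/(TP+FP) = 8/9 = 8/9
R = TP/(TP+FN) = 8/35 = 8/35
2 * P * R = 2 * 8/9 * 8/35 = 128/315
P + R = 8/9 + 8/35 = 352/315
F1 = 128/315 / 352/315 = 4/11

4/11


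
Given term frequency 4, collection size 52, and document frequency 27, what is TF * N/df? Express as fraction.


TF * (N/df)
= 4 * (52/27)
= 4 * 52/27
= 208/27

208/27


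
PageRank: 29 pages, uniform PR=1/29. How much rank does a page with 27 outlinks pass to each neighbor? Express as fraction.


Initial PR = 1/29 = 1/29
Outlinks = 27
Contribution per link = PR / outlinks
= 1/29 / 27
= 1/783

1/783


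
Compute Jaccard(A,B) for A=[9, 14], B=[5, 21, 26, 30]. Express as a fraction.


A intersect B = []
|A intersect B| = 0
A union B = [5, 9, 14, 21, 26, 30]
|A union B| = 6
Jaccard = 0/6 = 0

0


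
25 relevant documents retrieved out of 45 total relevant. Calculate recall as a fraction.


Recall = retrieved_relevant / total_relevant
= 25 / 45
= 25 / (25 + 20)
= 5/9

5/9


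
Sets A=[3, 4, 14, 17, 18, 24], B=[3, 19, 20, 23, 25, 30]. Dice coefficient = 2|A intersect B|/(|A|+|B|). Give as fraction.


A intersect B = [3]
|A intersect B| = 1
|A| = 6, |B| = 6
Dice = 2*1 / (6+6)
= 2 / 12 = 1/6

1/6


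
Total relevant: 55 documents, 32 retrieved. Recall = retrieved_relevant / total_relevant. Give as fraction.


Recall = retrieved_relevant / total_relevant
= 32 / 55
= 32 / (32 + 23)
= 32/55

32/55


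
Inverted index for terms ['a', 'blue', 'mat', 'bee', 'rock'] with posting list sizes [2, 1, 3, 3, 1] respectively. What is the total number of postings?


Summing posting list sizes:
'a': 2 postings
'blue': 1 postings
'mat': 3 postings
'bee': 3 postings
'rock': 1 postings
Total = 2 + 1 + 3 + 3 + 1 = 10

10


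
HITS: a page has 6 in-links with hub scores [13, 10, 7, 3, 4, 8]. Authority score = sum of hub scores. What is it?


Authority = sum of hub scores of in-linkers
In-link 1: hub score = 13
In-link 2: hub score = 10
In-link 3: hub score = 7
In-link 4: hub score = 3
In-link 5: hub score = 4
In-link 6: hub score = 8
Authority = 13 + 10 + 7 + 3 + 4 + 8 = 45

45


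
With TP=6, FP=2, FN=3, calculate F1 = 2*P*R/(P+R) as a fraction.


F1 = 2 * P * R / (P + R)
P = TP/(TP+FP) = 6/8 = 3/4
R = TP/(TP+FN) = 6/9 = 2/3
2 * P * R = 2 * 3/4 * 2/3 = 1
P + R = 3/4 + 2/3 = 17/12
F1 = 1 / 17/12 = 12/17

12/17


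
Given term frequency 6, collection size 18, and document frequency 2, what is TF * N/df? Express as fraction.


TF * (N/df)
= 6 * (18/2)
= 6 * 9
= 54

54


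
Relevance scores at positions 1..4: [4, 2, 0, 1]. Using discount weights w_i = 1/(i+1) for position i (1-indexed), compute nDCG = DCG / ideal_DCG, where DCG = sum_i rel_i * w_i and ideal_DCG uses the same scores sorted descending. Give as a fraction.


Position discount weights w_i = 1/(i+1) for i=1..4:
Weights = [1/2, 1/3, 1/4, 1/5]
Actual relevance: [4, 2, 0, 1]
DCG = 4/2 + 2/3 + 0/4 + 1/5 = 43/15
Ideal relevance (sorted desc): [4, 2, 1, 0]
Ideal DCG = 4/2 + 2/3 + 1/4 + 0/5 = 35/12
nDCG = DCG / ideal_DCG = 43/15 / 35/12 = 172/175

172/175


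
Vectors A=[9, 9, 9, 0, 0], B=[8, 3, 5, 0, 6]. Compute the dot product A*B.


Dot product = sum of element-wise products
A[0]*B[0] = 9*8 = 72
A[1]*B[1] = 9*3 = 27
A[2]*B[2] = 9*5 = 45
A[3]*B[3] = 0*0 = 0
A[4]*B[4] = 0*6 = 0
Sum = 72 + 27 + 45 + 0 + 0 = 144

144


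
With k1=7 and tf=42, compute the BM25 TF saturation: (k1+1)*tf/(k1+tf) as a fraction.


BM25 TF component = (k1+1)*tf / (k1+tf)
k1 = 7, tf = 42
Numerator = (7+1)*42 = 336
Denominator = 7 + 42 = 49
= 336/49 = 48/7

48/7


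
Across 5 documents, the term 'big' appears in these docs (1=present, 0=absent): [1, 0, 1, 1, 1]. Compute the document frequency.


Checking each document for 'big':
Doc 1: present
Doc 2: absent
Doc 3: present
Doc 4: present
Doc 5: present
df = sum of presences = 1 + 0 + 1 + 1 + 1 = 4

4


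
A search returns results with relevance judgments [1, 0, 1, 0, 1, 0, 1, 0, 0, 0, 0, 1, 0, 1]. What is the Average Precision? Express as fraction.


Computing P@k for each relevant position:
Position 1: relevant, P@1 = 1/1 = 1
Position 2: not relevant
Position 3: relevant, P@3 = 2/3 = 2/3
Position 4: not relevant
Position 5: relevant, P@5 = 3/5 = 3/5
Position 6: not relevant
Position 7: relevant, P@7 = 4/7 = 4/7
Position 8: not relevant
Position 9: not relevant
Position 10: not relevant
Position 11: not relevant
Position 12: relevant, P@12 = 5/12 = 5/12
Position 13: not relevant
Position 14: relevant, P@14 = 6/14 = 3/7
Sum of P@k = 1 + 2/3 + 3/5 + 4/7 + 5/12 + 3/7 = 221/60
AP = 221/60 / 6 = 221/360

221/360


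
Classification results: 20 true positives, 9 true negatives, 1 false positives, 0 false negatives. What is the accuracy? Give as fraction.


Accuracy = (TP + TN) / (TP + TN + FP + FN)
TP + TN = 20 + 9 = 29
Total = 20 + 9 + 1 + 0 = 30
Accuracy = 29 / 30 = 29/30

29/30


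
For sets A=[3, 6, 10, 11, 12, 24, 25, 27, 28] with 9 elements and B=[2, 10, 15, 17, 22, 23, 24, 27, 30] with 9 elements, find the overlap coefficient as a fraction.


A intersect B = [10, 24, 27]
|A intersect B| = 3
min(|A|, |B|) = min(9, 9) = 9
Overlap = 3 / 9 = 1/3

1/3


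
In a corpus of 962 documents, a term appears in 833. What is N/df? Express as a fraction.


IDF ratio = N / df
= 962 / 833
= 962/833

962/833


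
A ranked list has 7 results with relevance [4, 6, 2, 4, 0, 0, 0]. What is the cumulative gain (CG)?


Cumulative Gain = sum of relevance scores
Position 1: rel=4, running sum=4
Position 2: rel=6, running sum=10
Position 3: rel=2, running sum=12
Position 4: rel=4, running sum=16
Position 5: rel=0, running sum=16
Position 6: rel=0, running sum=16
Position 7: rel=0, running sum=16
CG = 16

16


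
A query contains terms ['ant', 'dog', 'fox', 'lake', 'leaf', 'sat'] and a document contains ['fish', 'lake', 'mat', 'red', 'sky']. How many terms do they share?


Query terms: ['ant', 'dog', 'fox', 'lake', 'leaf', 'sat']
Document terms: ['fish', 'lake', 'mat', 'red', 'sky']
Common terms: ['lake']
Overlap count = 1

1


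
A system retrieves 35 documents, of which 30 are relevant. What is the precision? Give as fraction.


Precision = relevant_retrieved / total_retrieved
= 30 / 35
= 30 / (30 + 5)
= 6/7

6/7


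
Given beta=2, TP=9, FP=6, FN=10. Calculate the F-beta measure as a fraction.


P = TP/(TP+FP) = 9/15 = 3/5
R = TP/(TP+FN) = 9/19 = 9/19
beta^2 = 2^2 = 4
(1 + beta^2) = 5
Numerator = (1+beta^2)*P*R = 27/19
Denominator = beta^2*P + R = 12/5 + 9/19 = 273/95
F_beta = 45/91

45/91


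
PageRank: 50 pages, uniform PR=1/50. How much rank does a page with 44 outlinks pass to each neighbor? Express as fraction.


Initial PR = 1/50 = 1/50
Outlinks = 44
Contribution per link = PR / outlinks
= 1/50 / 44
= 1/2200

1/2200


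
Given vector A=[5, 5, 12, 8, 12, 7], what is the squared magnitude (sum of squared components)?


|A|^2 = sum of squared components
A[0]^2 = 5^2 = 25
A[1]^2 = 5^2 = 25
A[2]^2 = 12^2 = 144
A[3]^2 = 8^2 = 64
A[4]^2 = 12^2 = 144
A[5]^2 = 7^2 = 49
Sum = 25 + 25 + 144 + 64 + 144 + 49 = 451

451


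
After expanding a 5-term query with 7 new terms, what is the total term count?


Original terms: 5
Expansion terms: 7
Total = 5 + 7 = 12

12


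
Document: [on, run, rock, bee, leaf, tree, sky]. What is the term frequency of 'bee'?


Document has 7 words
Scanning for 'bee':
Found at positions: [3]
Count = 1

1


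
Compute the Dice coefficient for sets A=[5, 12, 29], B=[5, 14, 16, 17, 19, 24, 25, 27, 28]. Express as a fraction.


A intersect B = [5]
|A intersect B| = 1
|A| = 3, |B| = 9
Dice = 2*1 / (3+9)
= 2 / 12 = 1/6

1/6


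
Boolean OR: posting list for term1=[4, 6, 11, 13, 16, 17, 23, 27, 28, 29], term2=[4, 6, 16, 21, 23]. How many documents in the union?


Boolean OR: find union of posting lists
term1 docs: [4, 6, 11, 13, 16, 17, 23, 27, 28, 29]
term2 docs: [4, 6, 16, 21, 23]
Union: [4, 6, 11, 13, 16, 17, 21, 23, 27, 28, 29]
|union| = 11

11


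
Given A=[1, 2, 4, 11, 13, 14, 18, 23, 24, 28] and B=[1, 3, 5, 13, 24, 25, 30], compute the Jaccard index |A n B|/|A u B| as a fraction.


A intersect B = [1, 13, 24]
|A intersect B| = 3
A union B = [1, 2, 3, 4, 5, 11, 13, 14, 18, 23, 24, 25, 28, 30]
|A union B| = 14
Jaccard = 3/14 = 3/14

3/14


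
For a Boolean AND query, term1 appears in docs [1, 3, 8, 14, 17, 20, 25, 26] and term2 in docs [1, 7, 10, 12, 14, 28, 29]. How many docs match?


Boolean AND: find intersection of posting lists
term1 docs: [1, 3, 8, 14, 17, 20, 25, 26]
term2 docs: [1, 7, 10, 12, 14, 28, 29]
Intersection: [1, 14]
|intersection| = 2

2


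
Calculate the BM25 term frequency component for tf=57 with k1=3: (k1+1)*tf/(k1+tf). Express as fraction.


BM25 TF component = (k1+1)*tf / (k1+tf)
k1 = 3, tf = 57
Numerator = (3+1)*57 = 228
Denominator = 3 + 57 = 60
= 228/60 = 19/5

19/5


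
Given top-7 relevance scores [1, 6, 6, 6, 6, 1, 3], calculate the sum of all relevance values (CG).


Cumulative Gain = sum of relevance scores
Position 1: rel=1, running sum=1
Position 2: rel=6, running sum=7
Position 3: rel=6, running sum=13
Position 4: rel=6, running sum=19
Position 5: rel=6, running sum=25
Position 6: rel=1, running sum=26
Position 7: rel=3, running sum=29
CG = 29

29


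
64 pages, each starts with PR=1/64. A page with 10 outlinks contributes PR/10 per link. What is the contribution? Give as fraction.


Initial PR = 1/64 = 1/64
Outlinks = 10
Contribution per link = PR / outlinks
= 1/64 / 10
= 1/640

1/640


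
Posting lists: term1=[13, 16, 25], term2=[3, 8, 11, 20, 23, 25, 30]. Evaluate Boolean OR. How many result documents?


Boolean OR: find union of posting lists
term1 docs: [13, 16, 25]
term2 docs: [3, 8, 11, 20, 23, 25, 30]
Union: [3, 8, 11, 13, 16, 20, 23, 25, 30]
|union| = 9

9


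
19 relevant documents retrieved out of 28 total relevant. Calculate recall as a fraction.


Recall = retrieved_relevant / total_relevant
= 19 / 28
= 19 / (19 + 9)
= 19/28

19/28


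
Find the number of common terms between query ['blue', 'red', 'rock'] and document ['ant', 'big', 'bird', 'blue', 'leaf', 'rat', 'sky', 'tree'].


Query terms: ['blue', 'red', 'rock']
Document terms: ['ant', 'big', 'bird', 'blue', 'leaf', 'rat', 'sky', 'tree']
Common terms: ['blue']
Overlap count = 1

1


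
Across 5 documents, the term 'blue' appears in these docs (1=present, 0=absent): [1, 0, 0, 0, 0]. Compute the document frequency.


Checking each document for 'blue':
Doc 1: present
Doc 2: absent
Doc 3: absent
Doc 4: absent
Doc 5: absent
df = sum of presences = 1 + 0 + 0 + 0 + 0 = 1

1


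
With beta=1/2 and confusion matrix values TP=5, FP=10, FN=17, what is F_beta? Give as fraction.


P = TP/(TP+FP) = 5/15 = 1/3
R = TP/(TP+FN) = 5/22 = 5/22
beta^2 = 1/2^2 = 1/4
(1 + beta^2) = 5/4
Numerator = (1+beta^2)*P*R = 25/264
Denominator = beta^2*P + R = 1/12 + 5/22 = 41/132
F_beta = 25/82

25/82


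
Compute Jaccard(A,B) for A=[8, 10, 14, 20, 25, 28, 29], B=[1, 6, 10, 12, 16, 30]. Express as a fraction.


A intersect B = [10]
|A intersect B| = 1
A union B = [1, 6, 8, 10, 12, 14, 16, 20, 25, 28, 29, 30]
|A union B| = 12
Jaccard = 1/12 = 1/12

1/12


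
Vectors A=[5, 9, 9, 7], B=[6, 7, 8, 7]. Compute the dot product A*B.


Dot product = sum of element-wise products
A[0]*B[0] = 5*6 = 30
A[1]*B[1] = 9*7 = 63
A[2]*B[2] = 9*8 = 72
A[3]*B[3] = 7*7 = 49
Sum = 30 + 63 + 72 + 49 = 214

214


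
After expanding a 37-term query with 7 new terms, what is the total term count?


Original terms: 37
Expansion terms: 7
Total = 37 + 7 = 44

44


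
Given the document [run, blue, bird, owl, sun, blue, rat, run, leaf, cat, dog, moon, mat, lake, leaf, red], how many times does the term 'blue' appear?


Document has 16 words
Scanning for 'blue':
Found at positions: [1, 5]
Count = 2

2


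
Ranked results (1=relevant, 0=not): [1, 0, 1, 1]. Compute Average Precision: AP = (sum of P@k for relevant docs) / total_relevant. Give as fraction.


Computing P@k for each relevant position:
Position 1: relevant, P@1 = 1/1 = 1
Position 2: not relevant
Position 3: relevant, P@3 = 2/3 = 2/3
Position 4: relevant, P@4 = 3/4 = 3/4
Sum of P@k = 1 + 2/3 + 3/4 = 29/12
AP = 29/12 / 3 = 29/36

29/36


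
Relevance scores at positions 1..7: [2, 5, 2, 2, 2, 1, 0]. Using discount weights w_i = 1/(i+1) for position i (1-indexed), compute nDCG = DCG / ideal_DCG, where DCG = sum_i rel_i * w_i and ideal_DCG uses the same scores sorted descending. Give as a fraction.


Position discount weights w_i = 1/(i+1) for i=1..7:
Weights = [1/2, 1/3, 1/4, 1/5, 1/6, 1/7, 1/8]
Actual relevance: [2, 5, 2, 2, 2, 1, 0]
DCG = 2/2 + 5/3 + 2/4 + 2/5 + 2/6 + 1/7 + 0/8 = 283/70
Ideal relevance (sorted desc): [5, 2, 2, 2, 2, 1, 0]
Ideal DCG = 5/2 + 2/3 + 2/4 + 2/5 + 2/6 + 1/7 + 0/8 = 159/35
nDCG = DCG / ideal_DCG = 283/70 / 159/35 = 283/318

283/318


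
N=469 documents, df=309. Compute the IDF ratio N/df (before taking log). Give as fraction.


IDF ratio = N / df
= 469 / 309
= 469/309

469/309


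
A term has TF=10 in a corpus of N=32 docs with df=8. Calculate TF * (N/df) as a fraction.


TF * (N/df)
= 10 * (32/8)
= 10 * 4
= 40

40


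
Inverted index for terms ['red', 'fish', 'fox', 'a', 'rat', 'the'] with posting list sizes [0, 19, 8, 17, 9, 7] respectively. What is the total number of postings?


Summing posting list sizes:
'red': 0 postings
'fish': 19 postings
'fox': 8 postings
'a': 17 postings
'rat': 9 postings
'the': 7 postings
Total = 0 + 19 + 8 + 17 + 9 + 7 = 60

60


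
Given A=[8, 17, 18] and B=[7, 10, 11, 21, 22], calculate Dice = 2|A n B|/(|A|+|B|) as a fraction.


A intersect B = []
|A intersect B| = 0
|A| = 3, |B| = 5
Dice = 2*0 / (3+5)
= 0 / 8 = 0

0


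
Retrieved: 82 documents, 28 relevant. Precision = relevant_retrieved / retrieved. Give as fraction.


Precision = relevant_retrieved / total_retrieved
= 28 / 82
= 28 / (28 + 54)
= 14/41

14/41


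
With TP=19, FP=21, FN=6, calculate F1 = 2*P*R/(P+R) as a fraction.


F1 = 2 * P * R / (P + R)
P = TP/(TP+FP) = 19/40 = 19/40
R = TP/(TP+FN) = 19/25 = 19/25
2 * P * R = 2 * 19/40 * 19/25 = 361/500
P + R = 19/40 + 19/25 = 247/200
F1 = 361/500 / 247/200 = 38/65

38/65


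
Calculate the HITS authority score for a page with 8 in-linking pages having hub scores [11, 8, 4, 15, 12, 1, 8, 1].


Authority = sum of hub scores of in-linkers
In-link 1: hub score = 11
In-link 2: hub score = 8
In-link 3: hub score = 4
In-link 4: hub score = 15
In-link 5: hub score = 12
In-link 6: hub score = 1
In-link 7: hub score = 8
In-link 8: hub score = 1
Authority = 11 + 8 + 4 + 15 + 12 + 1 + 8 + 1 = 60

60


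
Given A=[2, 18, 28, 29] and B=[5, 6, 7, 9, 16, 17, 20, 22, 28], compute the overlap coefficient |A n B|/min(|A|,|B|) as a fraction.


A intersect B = [28]
|A intersect B| = 1
min(|A|, |B|) = min(4, 9) = 4
Overlap = 1 / 4 = 1/4

1/4


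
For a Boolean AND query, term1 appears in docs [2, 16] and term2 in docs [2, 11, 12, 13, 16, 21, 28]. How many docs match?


Boolean AND: find intersection of posting lists
term1 docs: [2, 16]
term2 docs: [2, 11, 12, 13, 16, 21, 28]
Intersection: [2, 16]
|intersection| = 2

2


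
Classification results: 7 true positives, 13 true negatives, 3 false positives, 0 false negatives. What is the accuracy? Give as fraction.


Accuracy = (TP + TN) / (TP + TN + FP + FN)
TP + TN = 7 + 13 = 20
Total = 7 + 13 + 3 + 0 = 23
Accuracy = 20 / 23 = 20/23

20/23


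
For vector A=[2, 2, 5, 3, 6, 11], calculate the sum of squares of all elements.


|A|^2 = sum of squared components
A[0]^2 = 2^2 = 4
A[1]^2 = 2^2 = 4
A[2]^2 = 5^2 = 25
A[3]^2 = 3^2 = 9
A[4]^2 = 6^2 = 36
A[5]^2 = 11^2 = 121
Sum = 4 + 4 + 25 + 9 + 36 + 121 = 199

199


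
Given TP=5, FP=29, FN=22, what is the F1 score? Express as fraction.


F1 = 2 * P * R / (P + R)
P = TP/(TP+FP) = 5/34 = 5/34
R = TP/(TP+FN) = 5/27 = 5/27
2 * P * R = 2 * 5/34 * 5/27 = 25/459
P + R = 5/34 + 5/27 = 305/918
F1 = 25/459 / 305/918 = 10/61

10/61


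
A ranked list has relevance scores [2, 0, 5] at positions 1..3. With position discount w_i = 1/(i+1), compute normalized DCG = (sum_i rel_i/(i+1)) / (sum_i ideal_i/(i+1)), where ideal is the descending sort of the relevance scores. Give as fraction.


Position discount weights w_i = 1/(i+1) for i=1..3:
Weights = [1/2, 1/3, 1/4]
Actual relevance: [2, 0, 5]
DCG = 2/2 + 0/3 + 5/4 = 9/4
Ideal relevance (sorted desc): [5, 2, 0]
Ideal DCG = 5/2 + 2/3 + 0/4 = 19/6
nDCG = DCG / ideal_DCG = 9/4 / 19/6 = 27/38

27/38


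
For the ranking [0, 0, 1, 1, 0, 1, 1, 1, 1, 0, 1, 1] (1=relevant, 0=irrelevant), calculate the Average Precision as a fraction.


Computing P@k for each relevant position:
Position 1: not relevant
Position 2: not relevant
Position 3: relevant, P@3 = 1/3 = 1/3
Position 4: relevant, P@4 = 2/4 = 1/2
Position 5: not relevant
Position 6: relevant, P@6 = 3/6 = 1/2
Position 7: relevant, P@7 = 4/7 = 4/7
Position 8: relevant, P@8 = 5/8 = 5/8
Position 9: relevant, P@9 = 6/9 = 2/3
Position 10: not relevant
Position 11: relevant, P@11 = 7/11 = 7/11
Position 12: relevant, P@12 = 8/12 = 2/3
Sum of P@k = 1/3 + 1/2 + 1/2 + 4/7 + 5/8 + 2/3 + 7/11 + 2/3 = 8315/1848
AP = 8315/1848 / 8 = 8315/14784

8315/14784


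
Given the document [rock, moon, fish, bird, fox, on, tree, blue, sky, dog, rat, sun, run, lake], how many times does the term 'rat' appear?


Document has 14 words
Scanning for 'rat':
Found at positions: [10]
Count = 1

1


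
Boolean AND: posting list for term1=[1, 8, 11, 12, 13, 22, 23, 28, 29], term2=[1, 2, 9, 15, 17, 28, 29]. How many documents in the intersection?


Boolean AND: find intersection of posting lists
term1 docs: [1, 8, 11, 12, 13, 22, 23, 28, 29]
term2 docs: [1, 2, 9, 15, 17, 28, 29]
Intersection: [1, 28, 29]
|intersection| = 3

3


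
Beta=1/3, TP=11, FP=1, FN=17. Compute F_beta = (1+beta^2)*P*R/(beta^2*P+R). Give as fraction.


P = TP/(TP+FP) = 11/12 = 11/12
R = TP/(TP+FN) = 11/28 = 11/28
beta^2 = 1/3^2 = 1/9
(1 + beta^2) = 10/9
Numerator = (1+beta^2)*P*R = 605/1512
Denominator = beta^2*P + R = 11/108 + 11/28 = 187/378
F_beta = 55/68

55/68


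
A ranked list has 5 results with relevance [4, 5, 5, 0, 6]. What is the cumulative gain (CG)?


Cumulative Gain = sum of relevance scores
Position 1: rel=4, running sum=4
Position 2: rel=5, running sum=9
Position 3: rel=5, running sum=14
Position 4: rel=0, running sum=14
Position 5: rel=6, running sum=20
CG = 20

20


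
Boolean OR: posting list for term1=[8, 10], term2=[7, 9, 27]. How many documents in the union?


Boolean OR: find union of posting lists
term1 docs: [8, 10]
term2 docs: [7, 9, 27]
Union: [7, 8, 9, 10, 27]
|union| = 5

5


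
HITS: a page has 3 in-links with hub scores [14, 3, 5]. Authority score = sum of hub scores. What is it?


Authority = sum of hub scores of in-linkers
In-link 1: hub score = 14
In-link 2: hub score = 3
In-link 3: hub score = 5
Authority = 14 + 3 + 5 = 22

22


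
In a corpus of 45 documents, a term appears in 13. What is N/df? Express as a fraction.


IDF ratio = N / df
= 45 / 13
= 45/13

45/13


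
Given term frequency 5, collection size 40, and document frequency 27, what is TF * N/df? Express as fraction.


TF * (N/df)
= 5 * (40/27)
= 5 * 40/27
= 200/27

200/27


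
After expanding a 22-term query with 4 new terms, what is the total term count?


Original terms: 22
Expansion terms: 4
Total = 22 + 4 = 26

26


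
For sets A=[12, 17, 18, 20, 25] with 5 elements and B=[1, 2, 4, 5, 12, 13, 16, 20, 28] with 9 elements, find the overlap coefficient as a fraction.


A intersect B = [12, 20]
|A intersect B| = 2
min(|A|, |B|) = min(5, 9) = 5
Overlap = 2 / 5 = 2/5

2/5


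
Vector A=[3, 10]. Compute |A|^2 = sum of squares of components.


|A|^2 = sum of squared components
A[0]^2 = 3^2 = 9
A[1]^2 = 10^2 = 100
Sum = 9 + 100 = 109

109


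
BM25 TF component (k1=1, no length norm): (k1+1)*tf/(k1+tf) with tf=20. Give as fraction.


BM25 TF component = (k1+1)*tf / (k1+tf)
k1 = 1, tf = 20
Numerator = (1+1)*20 = 40
Denominator = 1 + 20 = 21
= 40/21 = 40/21

40/21


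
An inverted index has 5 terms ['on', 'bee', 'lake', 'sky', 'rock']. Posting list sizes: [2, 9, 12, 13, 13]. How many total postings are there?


Summing posting list sizes:
'on': 2 postings
'bee': 9 postings
'lake': 12 postings
'sky': 13 postings
'rock': 13 postings
Total = 2 + 9 + 12 + 13 + 13 = 49

49


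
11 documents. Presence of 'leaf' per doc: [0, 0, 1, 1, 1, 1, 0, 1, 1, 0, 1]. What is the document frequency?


Checking each document for 'leaf':
Doc 1: absent
Doc 2: absent
Doc 3: present
Doc 4: present
Doc 5: present
Doc 6: present
Doc 7: absent
Doc 8: present
Doc 9: present
Doc 10: absent
Doc 11: present
df = sum of presences = 0 + 0 + 1 + 1 + 1 + 1 + 0 + 1 + 1 + 0 + 1 = 7

7


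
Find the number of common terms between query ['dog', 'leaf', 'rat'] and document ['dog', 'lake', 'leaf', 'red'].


Query terms: ['dog', 'leaf', 'rat']
Document terms: ['dog', 'lake', 'leaf', 'red']
Common terms: ['dog', 'leaf']
Overlap count = 2

2


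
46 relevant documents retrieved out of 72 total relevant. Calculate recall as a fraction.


Recall = retrieved_relevant / total_relevant
= 46 / 72
= 46 / (46 + 26)
= 23/36

23/36


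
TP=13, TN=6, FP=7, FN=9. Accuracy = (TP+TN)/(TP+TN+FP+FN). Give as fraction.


Accuracy = (TP + TN) / (TP + TN + FP + FN)
TP + TN = 13 + 6 = 19
Total = 13 + 6 + 7 + 9 = 35
Accuracy = 19 / 35 = 19/35

19/35


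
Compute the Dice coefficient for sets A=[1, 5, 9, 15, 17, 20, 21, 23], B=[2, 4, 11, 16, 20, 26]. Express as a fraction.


A intersect B = [20]
|A intersect B| = 1
|A| = 8, |B| = 6
Dice = 2*1 / (8+6)
= 2 / 14 = 1/7

1/7


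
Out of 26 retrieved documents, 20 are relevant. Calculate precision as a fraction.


Precision = relevant_retrieved / total_retrieved
= 20 / 26
= 20 / (20 + 6)
= 10/13

10/13


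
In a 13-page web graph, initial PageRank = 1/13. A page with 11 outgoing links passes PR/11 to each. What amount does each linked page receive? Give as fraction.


Initial PR = 1/13 = 1/13
Outlinks = 11
Contribution per link = PR / outlinks
= 1/13 / 11
= 1/143

1/143


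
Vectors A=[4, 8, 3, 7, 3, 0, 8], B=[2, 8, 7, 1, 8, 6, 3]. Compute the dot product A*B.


Dot product = sum of element-wise products
A[0]*B[0] = 4*2 = 8
A[1]*B[1] = 8*8 = 64
A[2]*B[2] = 3*7 = 21
A[3]*B[3] = 7*1 = 7
A[4]*B[4] = 3*8 = 24
A[5]*B[5] = 0*6 = 0
A[6]*B[6] = 8*3 = 24
Sum = 8 + 64 + 21 + 7 + 24 + 0 + 24 = 148

148


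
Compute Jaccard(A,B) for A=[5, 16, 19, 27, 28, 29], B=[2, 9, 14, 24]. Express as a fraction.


A intersect B = []
|A intersect B| = 0
A union B = [2, 5, 9, 14, 16, 19, 24, 27, 28, 29]
|A union B| = 10
Jaccard = 0/10 = 0

0


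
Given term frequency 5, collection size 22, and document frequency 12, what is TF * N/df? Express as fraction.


TF * (N/df)
= 5 * (22/12)
= 5 * 11/6
= 55/6

55/6


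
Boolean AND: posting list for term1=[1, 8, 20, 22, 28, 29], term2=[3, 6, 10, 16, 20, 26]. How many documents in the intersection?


Boolean AND: find intersection of posting lists
term1 docs: [1, 8, 20, 22, 28, 29]
term2 docs: [3, 6, 10, 16, 20, 26]
Intersection: [20]
|intersection| = 1

1


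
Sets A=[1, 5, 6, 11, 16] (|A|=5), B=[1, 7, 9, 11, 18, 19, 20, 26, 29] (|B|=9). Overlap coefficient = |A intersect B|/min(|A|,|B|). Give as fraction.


A intersect B = [1, 11]
|A intersect B| = 2
min(|A|, |B|) = min(5, 9) = 5
Overlap = 2 / 5 = 2/5

2/5


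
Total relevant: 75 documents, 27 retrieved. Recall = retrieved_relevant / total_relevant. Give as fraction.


Recall = retrieved_relevant / total_relevant
= 27 / 75
= 27 / (27 + 48)
= 9/25

9/25


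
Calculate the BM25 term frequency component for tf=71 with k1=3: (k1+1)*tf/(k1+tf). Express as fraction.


BM25 TF component = (k1+1)*tf / (k1+tf)
k1 = 3, tf = 71
Numerator = (3+1)*71 = 284
Denominator = 3 + 71 = 74
= 284/74 = 142/37

142/37


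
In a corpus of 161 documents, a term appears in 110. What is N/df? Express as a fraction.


IDF ratio = N / df
= 161 / 110
= 161/110

161/110


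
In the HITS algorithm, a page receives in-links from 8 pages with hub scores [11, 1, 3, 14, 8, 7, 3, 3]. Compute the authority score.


Authority = sum of hub scores of in-linkers
In-link 1: hub score = 11
In-link 2: hub score = 1
In-link 3: hub score = 3
In-link 4: hub score = 14
In-link 5: hub score = 8
In-link 6: hub score = 7
In-link 7: hub score = 3
In-link 8: hub score = 3
Authority = 11 + 1 + 3 + 14 + 8 + 7 + 3 + 3 = 50

50


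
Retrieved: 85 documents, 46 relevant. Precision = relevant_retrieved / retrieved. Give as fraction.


Precision = relevant_retrieved / total_retrieved
= 46 / 85
= 46 / (46 + 39)
= 46/85

46/85


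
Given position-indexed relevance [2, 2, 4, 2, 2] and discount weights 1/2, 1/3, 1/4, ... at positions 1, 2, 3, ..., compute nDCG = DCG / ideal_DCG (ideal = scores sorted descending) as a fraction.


Position discount weights w_i = 1/(i+1) for i=1..5:
Weights = [1/2, 1/3, 1/4, 1/5, 1/6]
Actual relevance: [2, 2, 4, 2, 2]
DCG = 2/2 + 2/3 + 4/4 + 2/5 + 2/6 = 17/5
Ideal relevance (sorted desc): [4, 2, 2, 2, 2]
Ideal DCG = 4/2 + 2/3 + 2/4 + 2/5 + 2/6 = 39/10
nDCG = DCG / ideal_DCG = 17/5 / 39/10 = 34/39

34/39


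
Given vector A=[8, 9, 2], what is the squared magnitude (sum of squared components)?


|A|^2 = sum of squared components
A[0]^2 = 8^2 = 64
A[1]^2 = 9^2 = 81
A[2]^2 = 2^2 = 4
Sum = 64 + 81 + 4 = 149

149


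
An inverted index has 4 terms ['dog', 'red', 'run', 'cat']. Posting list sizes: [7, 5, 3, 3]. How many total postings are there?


Summing posting list sizes:
'dog': 7 postings
'red': 5 postings
'run': 3 postings
'cat': 3 postings
Total = 7 + 5 + 3 + 3 = 18

18


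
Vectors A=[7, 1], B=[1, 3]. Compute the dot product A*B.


Dot product = sum of element-wise products
A[0]*B[0] = 7*1 = 7
A[1]*B[1] = 1*3 = 3
Sum = 7 + 3 = 10

10


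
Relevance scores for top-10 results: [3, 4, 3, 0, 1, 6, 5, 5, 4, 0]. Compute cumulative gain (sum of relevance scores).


Cumulative Gain = sum of relevance scores
Position 1: rel=3, running sum=3
Position 2: rel=4, running sum=7
Position 3: rel=3, running sum=10
Position 4: rel=0, running sum=10
Position 5: rel=1, running sum=11
Position 6: rel=6, running sum=17
Position 7: rel=5, running sum=22
Position 8: rel=5, running sum=27
Position 9: rel=4, running sum=31
Position 10: rel=0, running sum=31
CG = 31

31


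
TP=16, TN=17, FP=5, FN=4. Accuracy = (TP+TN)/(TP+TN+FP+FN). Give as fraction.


Accuracy = (TP + TN) / (TP + TN + FP + FN)
TP + TN = 16 + 17 = 33
Total = 16 + 17 + 5 + 4 = 42
Accuracy = 33 / 42 = 11/14

11/14


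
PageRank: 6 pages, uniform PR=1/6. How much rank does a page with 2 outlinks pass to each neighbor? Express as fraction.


Initial PR = 1/6 = 1/6
Outlinks = 2
Contribution per link = PR / outlinks
= 1/6 / 2
= 1/12

1/12


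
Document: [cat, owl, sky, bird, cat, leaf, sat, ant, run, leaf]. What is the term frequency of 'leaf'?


Document has 10 words
Scanning for 'leaf':
Found at positions: [5, 9]
Count = 2

2


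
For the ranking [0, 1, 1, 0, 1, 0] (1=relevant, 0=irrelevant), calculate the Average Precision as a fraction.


Computing P@k for each relevant position:
Position 1: not relevant
Position 2: relevant, P@2 = 1/2 = 1/2
Position 3: relevant, P@3 = 2/3 = 2/3
Position 4: not relevant
Position 5: relevant, P@5 = 3/5 = 3/5
Position 6: not relevant
Sum of P@k = 1/2 + 2/3 + 3/5 = 53/30
AP = 53/30 / 3 = 53/90

53/90


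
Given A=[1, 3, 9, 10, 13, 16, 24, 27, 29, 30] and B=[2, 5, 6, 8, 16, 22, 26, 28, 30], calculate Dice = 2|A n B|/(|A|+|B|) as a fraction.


A intersect B = [16, 30]
|A intersect B| = 2
|A| = 10, |B| = 9
Dice = 2*2 / (10+9)
= 4 / 19 = 4/19

4/19


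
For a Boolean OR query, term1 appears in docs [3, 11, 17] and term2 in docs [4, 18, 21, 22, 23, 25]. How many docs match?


Boolean OR: find union of posting lists
term1 docs: [3, 11, 17]
term2 docs: [4, 18, 21, 22, 23, 25]
Union: [3, 4, 11, 17, 18, 21, 22, 23, 25]
|union| = 9

9


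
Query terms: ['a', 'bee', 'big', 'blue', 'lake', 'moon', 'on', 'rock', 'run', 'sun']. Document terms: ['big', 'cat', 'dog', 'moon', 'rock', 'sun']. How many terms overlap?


Query terms: ['a', 'bee', 'big', 'blue', 'lake', 'moon', 'on', 'rock', 'run', 'sun']
Document terms: ['big', 'cat', 'dog', 'moon', 'rock', 'sun']
Common terms: ['big', 'moon', 'rock', 'sun']
Overlap count = 4

4


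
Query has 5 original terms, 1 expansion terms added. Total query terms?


Original terms: 5
Expansion terms: 1
Total = 5 + 1 = 6

6


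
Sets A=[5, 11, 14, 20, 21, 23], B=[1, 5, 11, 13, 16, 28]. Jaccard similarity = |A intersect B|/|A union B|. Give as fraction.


A intersect B = [5, 11]
|A intersect B| = 2
A union B = [1, 5, 11, 13, 14, 16, 20, 21, 23, 28]
|A union B| = 10
Jaccard = 2/10 = 1/5

1/5


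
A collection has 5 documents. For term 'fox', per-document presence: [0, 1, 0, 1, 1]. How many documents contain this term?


Checking each document for 'fox':
Doc 1: absent
Doc 2: present
Doc 3: absent
Doc 4: present
Doc 5: present
df = sum of presences = 0 + 1 + 0 + 1 + 1 = 3

3


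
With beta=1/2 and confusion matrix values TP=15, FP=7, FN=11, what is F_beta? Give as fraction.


P = TP/(TP+FP) = 15/22 = 15/22
R = TP/(TP+FN) = 15/26 = 15/26
beta^2 = 1/2^2 = 1/4
(1 + beta^2) = 5/4
Numerator = (1+beta^2)*P*R = 1125/2288
Denominator = beta^2*P + R = 15/88 + 15/26 = 855/1144
F_beta = 25/38

25/38


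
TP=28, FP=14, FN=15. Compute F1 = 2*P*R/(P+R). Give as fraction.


F1 = 2 * P * R / (P + R)
P = TP/(TP+FP) = 28/42 = 2/3
R = TP/(TP+FN) = 28/43 = 28/43
2 * P * R = 2 * 2/3 * 28/43 = 112/129
P + R = 2/3 + 28/43 = 170/129
F1 = 112/129 / 170/129 = 56/85

56/85


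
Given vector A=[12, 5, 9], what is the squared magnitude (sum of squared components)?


|A|^2 = sum of squared components
A[0]^2 = 12^2 = 144
A[1]^2 = 5^2 = 25
A[2]^2 = 9^2 = 81
Sum = 144 + 25 + 81 = 250

250


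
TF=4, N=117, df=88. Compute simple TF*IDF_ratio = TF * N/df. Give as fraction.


TF * (N/df)
= 4 * (117/88)
= 4 * 117/88
= 117/22

117/22


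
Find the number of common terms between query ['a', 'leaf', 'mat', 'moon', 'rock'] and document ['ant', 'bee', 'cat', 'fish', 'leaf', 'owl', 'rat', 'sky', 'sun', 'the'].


Query terms: ['a', 'leaf', 'mat', 'moon', 'rock']
Document terms: ['ant', 'bee', 'cat', 'fish', 'leaf', 'owl', 'rat', 'sky', 'sun', 'the']
Common terms: ['leaf']
Overlap count = 1

1


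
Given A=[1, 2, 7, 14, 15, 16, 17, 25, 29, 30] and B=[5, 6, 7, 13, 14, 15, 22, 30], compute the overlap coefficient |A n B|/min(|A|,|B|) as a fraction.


A intersect B = [7, 14, 15, 30]
|A intersect B| = 4
min(|A|, |B|) = min(10, 8) = 8
Overlap = 4 / 8 = 1/2

1/2


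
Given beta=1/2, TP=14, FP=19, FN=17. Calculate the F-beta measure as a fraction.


P = TP/(TP+FP) = 14/33 = 14/33
R = TP/(TP+FN) = 14/31 = 14/31
beta^2 = 1/2^2 = 1/4
(1 + beta^2) = 5/4
Numerator = (1+beta^2)*P*R = 245/1023
Denominator = beta^2*P + R = 7/66 + 14/31 = 1141/2046
F_beta = 70/163

70/163


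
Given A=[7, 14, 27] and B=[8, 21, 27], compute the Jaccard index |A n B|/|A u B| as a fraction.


A intersect B = [27]
|A intersect B| = 1
A union B = [7, 8, 14, 21, 27]
|A union B| = 5
Jaccard = 1/5 = 1/5

1/5


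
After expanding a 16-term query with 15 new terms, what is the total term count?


Original terms: 16
Expansion terms: 15
Total = 16 + 15 = 31

31


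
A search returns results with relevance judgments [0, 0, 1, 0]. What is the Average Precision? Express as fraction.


Computing P@k for each relevant position:
Position 1: not relevant
Position 2: not relevant
Position 3: relevant, P@3 = 1/3 = 1/3
Position 4: not relevant
Sum of P@k = 1/3 = 1/3
AP = 1/3 / 1 = 1/3

1/3


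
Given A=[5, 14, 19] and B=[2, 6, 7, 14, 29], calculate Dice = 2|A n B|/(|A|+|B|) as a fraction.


A intersect B = [14]
|A intersect B| = 1
|A| = 3, |B| = 5
Dice = 2*1 / (3+5)
= 2 / 8 = 1/4

1/4


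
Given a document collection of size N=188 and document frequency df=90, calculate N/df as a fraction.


IDF ratio = N / df
= 188 / 90
= 94/45

94/45


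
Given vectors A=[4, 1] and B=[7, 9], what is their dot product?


Dot product = sum of element-wise products
A[0]*B[0] = 4*7 = 28
A[1]*B[1] = 1*9 = 9
Sum = 28 + 9 = 37

37


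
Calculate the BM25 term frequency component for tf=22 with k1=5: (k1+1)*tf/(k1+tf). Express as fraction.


BM25 TF component = (k1+1)*tf / (k1+tf)
k1 = 5, tf = 22
Numerator = (5+1)*22 = 132
Denominator = 5 + 22 = 27
= 132/27 = 44/9

44/9


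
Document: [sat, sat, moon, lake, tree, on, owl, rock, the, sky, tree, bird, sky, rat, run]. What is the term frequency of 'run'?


Document has 15 words
Scanning for 'run':
Found at positions: [14]
Count = 1

1


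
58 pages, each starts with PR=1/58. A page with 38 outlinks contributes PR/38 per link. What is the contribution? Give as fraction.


Initial PR = 1/58 = 1/58
Outlinks = 38
Contribution per link = PR / outlinks
= 1/58 / 38
= 1/2204

1/2204
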